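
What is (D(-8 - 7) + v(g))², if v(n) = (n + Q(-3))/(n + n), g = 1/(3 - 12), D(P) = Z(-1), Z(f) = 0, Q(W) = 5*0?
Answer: ¼ ≈ 0.25000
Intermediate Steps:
Q(W) = 0
D(P) = 0
g = -⅑ (g = 1/(-9) = -⅑ ≈ -0.11111)
v(n) = ½ (v(n) = (n + 0)/(n + n) = n/((2*n)) = n*(1/(2*n)) = ½)
(D(-8 - 7) + v(g))² = (0 + ½)² = (½)² = ¼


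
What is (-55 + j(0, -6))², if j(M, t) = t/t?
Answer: 2916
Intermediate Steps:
j(M, t) = 1
(-55 + j(0, -6))² = (-55 + 1)² = (-54)² = 2916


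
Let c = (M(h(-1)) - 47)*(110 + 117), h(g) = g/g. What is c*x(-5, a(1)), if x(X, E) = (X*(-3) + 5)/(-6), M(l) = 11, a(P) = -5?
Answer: 27240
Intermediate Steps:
h(g) = 1
x(X, E) = -5/6 + X/2 (x(X, E) = (-3*X + 5)*(-1/6) = (5 - 3*X)*(-1/6) = -5/6 + X/2)
c = -8172 (c = (11 - 47)*(110 + 117) = -36*227 = -8172)
c*x(-5, a(1)) = -8172*(-5/6 + (1/2)*(-5)) = -8172*(-5/6 - 5/2) = -8172*(-10/3) = 27240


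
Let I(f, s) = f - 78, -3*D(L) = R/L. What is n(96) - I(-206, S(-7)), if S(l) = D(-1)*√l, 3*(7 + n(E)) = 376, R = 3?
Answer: 1207/3 ≈ 402.33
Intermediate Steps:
D(L) = -1/L
n(E) = 355/3 (n(E) = -7 + (⅓)*376 = -7 + 376/3 = 355/3)
S(l) = √l (S(l) = (-1/(-1))*√l = (-1*(-1))*√l = 1*√l = √l)
I(f, s) = -78 + f
n(96) - I(-206, S(-7)) = 355/3 - (-78 - 206) = 355/3 - 1*(-284) = 355/3 + 284 = 1207/3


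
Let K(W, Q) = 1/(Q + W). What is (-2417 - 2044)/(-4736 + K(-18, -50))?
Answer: 303348/322049 ≈ 0.94193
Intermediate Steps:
(-2417 - 2044)/(-4736 + K(-18, -50)) = (-2417 - 2044)/(-4736 + 1/(-50 - 18)) = -4461/(-4736 + 1/(-68)) = -4461/(-4736 - 1/68) = -4461/(-322049/68) = -4461*(-68/322049) = 303348/322049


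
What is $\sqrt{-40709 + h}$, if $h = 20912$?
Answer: $i \sqrt{19797} \approx 140.7 i$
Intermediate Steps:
$\sqrt{-40709 + h} = \sqrt{-40709 + 20912} = \sqrt{-19797} = i \sqrt{19797}$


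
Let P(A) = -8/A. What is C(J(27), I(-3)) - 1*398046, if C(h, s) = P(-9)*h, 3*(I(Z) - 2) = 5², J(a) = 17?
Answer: -3582278/9 ≈ -3.9803e+5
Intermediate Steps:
I(Z) = 31/3 (I(Z) = 2 + (⅓)*5² = 2 + (⅓)*25 = 2 + 25/3 = 31/3)
C(h, s) = 8*h/9 (C(h, s) = (-8/(-9))*h = (-8*(-⅑))*h = 8*h/9)
C(J(27), I(-3)) - 1*398046 = (8/9)*17 - 1*398046 = 136/9 - 398046 = -3582278/9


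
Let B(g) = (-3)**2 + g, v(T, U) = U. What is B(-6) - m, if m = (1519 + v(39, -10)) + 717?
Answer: -2223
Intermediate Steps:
B(g) = 9 + g
m = 2226 (m = (1519 - 10) + 717 = 1509 + 717 = 2226)
B(-6) - m = (9 - 6) - 1*2226 = 3 - 2226 = -2223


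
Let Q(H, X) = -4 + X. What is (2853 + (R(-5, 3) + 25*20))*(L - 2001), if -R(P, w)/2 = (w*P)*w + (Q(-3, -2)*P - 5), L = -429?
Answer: -8244990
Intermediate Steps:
R(P, w) = 10 + 12*P - 2*P*w² (R(P, w) = -2*((w*P)*w + ((-4 - 2)*P - 5)) = -2*((P*w)*w + (-6*P - 5)) = -2*(P*w² + (-5 - 6*P)) = -2*(-5 - 6*P + P*w²) = 10 + 12*P - 2*P*w²)
(2853 + (R(-5, 3) + 25*20))*(L - 2001) = (2853 + ((10 + 12*(-5) - 2*(-5)*3²) + 25*20))*(-429 - 2001) = (2853 + ((10 - 60 - 2*(-5)*9) + 500))*(-2430) = (2853 + ((10 - 60 + 90) + 500))*(-2430) = (2853 + (40 + 500))*(-2430) = (2853 + 540)*(-2430) = 3393*(-2430) = -8244990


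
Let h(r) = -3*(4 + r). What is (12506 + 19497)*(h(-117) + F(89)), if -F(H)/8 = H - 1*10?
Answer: -9376879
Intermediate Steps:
F(H) = 80 - 8*H (F(H) = -8*(H - 1*10) = -8*(H - 10) = -8*(-10 + H) = 80 - 8*H)
h(r) = -12 - 3*r
(12506 + 19497)*(h(-117) + F(89)) = (12506 + 19497)*((-12 - 3*(-117)) + (80 - 8*89)) = 32003*((-12 + 351) + (80 - 712)) = 32003*(339 - 632) = 32003*(-293) = -9376879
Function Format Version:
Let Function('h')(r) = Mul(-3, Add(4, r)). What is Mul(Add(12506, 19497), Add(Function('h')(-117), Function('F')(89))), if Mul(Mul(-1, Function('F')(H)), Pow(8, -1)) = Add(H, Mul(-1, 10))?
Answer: -9376879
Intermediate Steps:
Function('F')(H) = Add(80, Mul(-8, H)) (Function('F')(H) = Mul(-8, Add(H, Mul(-1, 10))) = Mul(-8, Add(H, -10)) = Mul(-8, Add(-10, H)) = Add(80, Mul(-8, H)))
Function('h')(r) = Add(-12, Mul(-3, r))
Mul(Add(12506, 19497), Add(Function('h')(-117), Function('F')(89))) = Mul(Add(12506, 19497), Add(Add(-12, Mul(-3, -117)), Add(80, Mul(-8, 89)))) = Mul(32003, Add(Add(-12, 351), Add(80, -712))) = Mul(32003, Add(339, -632)) = Mul(32003, -293) = -9376879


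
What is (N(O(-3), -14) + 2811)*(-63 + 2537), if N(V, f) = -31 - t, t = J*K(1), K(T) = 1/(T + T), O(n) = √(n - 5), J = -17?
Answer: 6898749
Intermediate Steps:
O(n) = √(-5 + n)
K(T) = 1/(2*T)
t = -17/2 (t = -17/(2*1) = -17/2 ≈ -8.5000)
N(V, f) = -45/2 (N(V, f) = -31 - 1*(-17/2) = -31 + 17/2 = -45/2)
(N(O(-3), -14) + 2811)*(-63 + 2537) = (-45/2 + 2811)*(-63 + 2537) = (5577/2)*2474 = 6898749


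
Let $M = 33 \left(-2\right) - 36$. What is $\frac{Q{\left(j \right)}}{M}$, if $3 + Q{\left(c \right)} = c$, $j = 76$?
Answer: $- \frac{73}{102} \approx -0.71569$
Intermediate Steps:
$Q{\left(c \right)} = -3 + c$
$M = -102$ ($M = -66 - 36 = -102$)
$\frac{Q{\left(j \right)}}{M} = \frac{-3 + 76}{-102} = 73 \left(- \frac{1}{102}\right) = - \frac{73}{102}$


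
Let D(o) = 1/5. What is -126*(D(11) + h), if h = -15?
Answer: 9324/5 ≈ 1864.8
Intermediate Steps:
D(o) = ⅕
-126*(D(11) + h) = -126*(⅕ - 15) = -126*(-74/5) = 9324/5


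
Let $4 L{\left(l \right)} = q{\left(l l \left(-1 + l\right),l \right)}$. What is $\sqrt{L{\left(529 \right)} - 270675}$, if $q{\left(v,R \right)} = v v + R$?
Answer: $\frac{\sqrt{21831849719496133}}{2} \approx 7.3878 \cdot 10^{7}$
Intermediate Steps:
$q{\left(v,R \right)} = R + v^{2}$ ($q{\left(v,R \right)} = v^{2} + R = R + v^{2}$)
$L{\left(l \right)} = \frac{l}{4} + \frac{l^{4} \left(-1 + l\right)^{2}}{4}$ ($L{\left(l \right)} = \frac{l + \left(l l \left(-1 + l\right)\right)^{2}}{4} = \frac{l + \left(l^{2} \left(-1 + l\right)\right)^{2}}{4} = \frac{l + l^{4} \left(-1 + l\right)^{2}}{4} = \frac{l}{4} + \frac{l^{4} \left(-1 + l\right)^{2}}{4}$)
$\sqrt{L{\left(529 \right)} - 270675} = \sqrt{\frac{1}{4} \cdot 529 \left(1 + 529^{3} \left(-1 + 529\right)^{2}\right) - 270675} = \sqrt{\frac{1}{4} \cdot 529 \left(1 + 148035889 \cdot 528^{2}\right) - 270675} = \sqrt{\frac{1}{4} \cdot 529 \left(1 + 148035889 \cdot 278784\right) - 270675} = \sqrt{\frac{1}{4} \cdot 529 \left(1 + 41270037278976\right) - 270675} = \sqrt{\frac{1}{4} \cdot 529 \cdot 41270037278977 - 270675} = \sqrt{\frac{21831849720578833}{4} - 270675} = \sqrt{\frac{21831849719496133}{4}} = \frac{\sqrt{21831849719496133}}{2}$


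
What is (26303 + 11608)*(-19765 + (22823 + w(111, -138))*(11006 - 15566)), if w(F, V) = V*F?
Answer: -1298169881715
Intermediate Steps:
w(F, V) = F*V
(26303 + 11608)*(-19765 + (22823 + w(111, -138))*(11006 - 15566)) = (26303 + 11608)*(-19765 + (22823 + 111*(-138))*(11006 - 15566)) = 37911*(-19765 + (22823 - 15318)*(-4560)) = 37911*(-19765 + 7505*(-4560)) = 37911*(-19765 - 34222800) = 37911*(-34242565) = -1298169881715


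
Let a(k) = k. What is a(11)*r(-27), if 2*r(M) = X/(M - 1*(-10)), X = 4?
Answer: -22/17 ≈ -1.2941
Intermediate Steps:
r(M) = 2/(10 + M) (r(M) = (4/(M - 1*(-10)))/2 = (4/(M + 10))/2 = (4/(10 + M))/2 = 2/(10 + M))
a(11)*r(-27) = 11*(2/(10 - 27)) = 11*(2/(-17)) = 11*(2*(-1/17)) = 11*(-2/17) = -22/17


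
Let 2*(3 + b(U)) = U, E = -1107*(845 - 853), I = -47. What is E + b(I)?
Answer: 17659/2 ≈ 8829.5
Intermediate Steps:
E = 8856 (E = -1107*(-8) = 8856)
b(U) = -3 + U/2
E + b(I) = 8856 + (-3 + (½)*(-47)) = 8856 + (-3 - 47/2) = 8856 - 53/2 = 17659/2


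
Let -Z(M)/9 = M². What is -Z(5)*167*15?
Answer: 563625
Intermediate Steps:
Z(M) = -9*M²
-Z(5)*167*15 = --9*5²*167*15 = --9*25*167*15 = -(-225*167)*15 = -(-37575)*15 = -1*(-563625) = 563625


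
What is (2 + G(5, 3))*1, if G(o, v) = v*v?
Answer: 11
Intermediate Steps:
G(o, v) = v²
(2 + G(5, 3))*1 = (2 + 3²)*1 = (2 + 9)*1 = 11*1 = 11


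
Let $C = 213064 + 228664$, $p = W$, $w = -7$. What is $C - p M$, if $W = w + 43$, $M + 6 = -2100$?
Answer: $517544$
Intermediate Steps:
$M = -2106$ ($M = -6 - 2100 = -2106$)
$W = 36$ ($W = -7 + 43 = 36$)
$p = 36$
$C = 441728$
$C - p M = 441728 - 36 \left(-2106\right) = 441728 - -75816 = 441728 + 75816 = 517544$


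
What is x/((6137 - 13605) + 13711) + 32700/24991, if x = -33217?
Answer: -625979947/156018813 ≈ -4.0122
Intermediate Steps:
x/((6137 - 13605) + 13711) + 32700/24991 = -33217/((6137 - 13605) + 13711) + 32700/24991 = -33217/(-7468 + 13711) + 32700*(1/24991) = -33217/6243 + 32700/24991 = -625979947/156018813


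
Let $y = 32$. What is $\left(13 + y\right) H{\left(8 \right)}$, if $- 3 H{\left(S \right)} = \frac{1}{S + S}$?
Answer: $- \frac{15}{16} \approx -0.9375$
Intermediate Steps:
$H{\left(S \right)} = - \frac{1}{6 S}$ ($H{\left(S \right)} = - \frac{1}{3 \left(S + S\right)} = - \frac{1}{3 \cdot 2 S} = - \frac{\frac{1}{2} \frac{1}{S}}{3} = - \frac{1}{6 S}$)
$\left(13 + y\right) H{\left(8 \right)} = \left(13 + 32\right) \left(- \frac{1}{6 \cdot 8}\right) = 45 \left(\left(- \frac{1}{6}\right) \frac{1}{8}\right) = 45 \left(- \frac{1}{48}\right) = - \frac{15}{16}$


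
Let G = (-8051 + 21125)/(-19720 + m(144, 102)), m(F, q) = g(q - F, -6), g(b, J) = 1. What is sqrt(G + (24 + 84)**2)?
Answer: sqrt(503906648322)/6573 ≈ 108.00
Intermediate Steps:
m(F, q) = 1
G = -4358/6573 (G = (-8051 + 21125)/(-19720 + 1) = 13074/(-19719) = 13074*(-1/19719) = -4358/6573 ≈ -0.66302)
sqrt(G + (24 + 84)**2) = sqrt(-4358/6573 + (24 + 84)**2) = sqrt(-4358/6573 + 108**2) = sqrt(-4358/6573 + 11664) = sqrt(76663114/6573) = sqrt(503906648322)/6573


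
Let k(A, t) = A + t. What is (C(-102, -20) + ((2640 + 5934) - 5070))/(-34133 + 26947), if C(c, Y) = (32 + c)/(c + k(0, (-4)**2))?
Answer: -150707/308998 ≈ -0.48773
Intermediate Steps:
C(c, Y) = (32 + c)/(16 + c) (C(c, Y) = (32 + c)/(c + (0 + (-4)**2)) = (32 + c)/(c + (0 + 16)) = (32 + c)/(c + 16) = (32 + c)/(16 + c))
(C(-102, -20) + ((2640 + 5934) - 5070))/(-34133 + 26947) = ((32 - 102)/(16 - 102) + ((2640 + 5934) - 5070))/(-34133 + 26947) = (-70/(-86) + (8574 - 5070))/(-7186) = (-1/86*(-70) + 3504)*(-1/7186) = (35/43 + 3504)*(-1/7186) = (150707/43)*(-1/7186) = -150707/308998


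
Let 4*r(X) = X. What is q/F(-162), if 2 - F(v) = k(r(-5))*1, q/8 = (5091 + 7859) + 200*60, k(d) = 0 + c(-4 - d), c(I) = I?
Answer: 798400/19 ≈ 42021.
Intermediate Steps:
r(X) = X/4
k(d) = -4 - d (k(d) = 0 + (-4 - d) = -4 - d)
q = 199600 (q = 8*((5091 + 7859) + 200*60) = 8*(12950 + 12000) = 8*24950 = 199600)
F(v) = 19/4 (F(v) = 2 - (-4 - (-5)/4) = 2 - (-4 - 1*(-5/4)) = 2 - (-4 + 5/4) = 2 - (-11)/4 = 2 - 1*(-11/4) = 2 + 11/4 = 19/4)
q/F(-162) = 199600/(19/4) = 199600*(4/19) = 798400/19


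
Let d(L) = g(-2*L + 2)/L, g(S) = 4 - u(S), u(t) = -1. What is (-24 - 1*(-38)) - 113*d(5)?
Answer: -99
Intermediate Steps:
g(S) = 5 (g(S) = 4 - 1*(-1) = 4 + 1 = 5)
d(L) = 5/L
(-24 - 1*(-38)) - 113*d(5) = (-24 - 1*(-38)) - 565/5 = (-24 + 38) - 565/5 = 14 - 113*1 = 14 - 113 = -99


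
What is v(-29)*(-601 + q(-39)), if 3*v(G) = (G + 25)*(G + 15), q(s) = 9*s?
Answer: -53312/3 ≈ -17771.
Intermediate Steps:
v(G) = (15 + G)*(25 + G)/3 (v(G) = ((G + 25)*(G + 15))/3 = ((25 + G)*(15 + G))/3 = ((15 + G)*(25 + G))/3 = (15 + G)*(25 + G)/3)
v(-29)*(-601 + q(-39)) = (125 + (⅓)*(-29)² + (40/3)*(-29))*(-601 + 9*(-39)) = (125 + (⅓)*841 - 1160/3)*(-601 - 351) = (125 + 841/3 - 1160/3)*(-952) = (56/3)*(-952) = -53312/3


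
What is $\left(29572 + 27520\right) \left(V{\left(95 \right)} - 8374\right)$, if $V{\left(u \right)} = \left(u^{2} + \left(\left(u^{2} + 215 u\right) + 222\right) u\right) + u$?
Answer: $160975803912$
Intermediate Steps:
$V{\left(u \right)} = u + u^{2} + u \left(222 + u^{2} + 215 u\right)$ ($V{\left(u \right)} = \left(u^{2} + \left(222 + u^{2} + 215 u\right) u\right) + u = \left(u^{2} + u \left(222 + u^{2} + 215 u\right)\right) + u = u + u^{2} + u \left(222 + u^{2} + 215 u\right)$)
$\left(29572 + 27520\right) \left(V{\left(95 \right)} - 8374\right) = \left(29572 + 27520\right) \left(95 \left(223 + 95^{2} + 216 \cdot 95\right) - 8374\right) = 57092 \left(95 \left(223 + 9025 + 20520\right) - 8374\right) = 57092 \left(95 \cdot 29768 - 8374\right) = 57092 \left(2827960 - 8374\right) = 57092 \cdot 2819586 = 160975803912$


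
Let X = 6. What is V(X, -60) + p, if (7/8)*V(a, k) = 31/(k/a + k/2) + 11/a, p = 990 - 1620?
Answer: -66023/105 ≈ -628.79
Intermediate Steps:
p = -630
V(a, k) = 88/(7*a) + 248/(7*(k/2 + k/a)) (V(a, k) = 8*(31/(k/a + k/2) + 11/a)/7 = 8*(31/(k/2 + k/a) + 11/a)/7 = 8*(11/a + 31/(k/2 + k/a))/7 = 88/(7*a) + 248/(7*(k/2 + k/a)))
V(X, -60) + p = (8/7)*(22*(-60) + 62*6² + 11*6*(-60))/(6*(-60)*(2 + 6)) - 630 = (8/7)*(⅙)*(-1/60)*(-1320 + 62*36 - 3960)/8 - 630 = (8/7)*(⅙)*(-1/60)*(⅛)*(-1320 + 2232 - 3960) - 630 = (8/7)*(⅙)*(-1/60)*(⅛)*(-3048) - 630 = 127/105 - 630 = -66023/105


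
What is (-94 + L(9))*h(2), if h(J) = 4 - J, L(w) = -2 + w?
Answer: -174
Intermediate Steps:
(-94 + L(9))*h(2) = (-94 + (-2 + 9))*(4 - 1*2) = (-94 + 7)*(4 - 2) = -87*2 = -174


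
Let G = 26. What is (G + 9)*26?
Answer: 910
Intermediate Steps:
(G + 9)*26 = (26 + 9)*26 = 35*26 = 910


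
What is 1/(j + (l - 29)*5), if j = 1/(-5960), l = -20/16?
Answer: -5960/901451 ≈ -0.0066116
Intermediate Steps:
l = -5/4 (l = -20*1/16 = -5/4 ≈ -1.2500)
j = -1/5960 ≈ -0.00016779
1/(j + (l - 29)*5) = 1/(-1/5960 + (-5/4 - 29)*5) = 1/(-1/5960 - 121/4*5) = 1/(-1/5960 - 605/4) = 1/(-901451/5960) = -5960/901451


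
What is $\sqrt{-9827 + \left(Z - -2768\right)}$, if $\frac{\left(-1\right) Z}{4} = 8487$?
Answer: $i \sqrt{41007} \approx 202.5 i$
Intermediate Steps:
$Z = -33948$ ($Z = \left(-4\right) 8487 = -33948$)
$\sqrt{-9827 + \left(Z - -2768\right)} = \sqrt{-9827 - 31180} = \sqrt{-41007} = i \sqrt{41007}$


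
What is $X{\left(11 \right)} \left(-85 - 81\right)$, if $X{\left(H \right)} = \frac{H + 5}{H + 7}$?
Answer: $- \frac{1328}{9} \approx -147.56$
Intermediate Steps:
$X{\left(H \right)} = \frac{5 + H}{7 + H}$
$X{\left(11 \right)} \left(-85 - 81\right) = \frac{5 + 11}{7 + 11} \left(-85 - 81\right) = \frac{1}{18} \cdot 16 \left(-166\right) = \frac{8}{9} \left(-166\right) = - \frac{1328}{9}$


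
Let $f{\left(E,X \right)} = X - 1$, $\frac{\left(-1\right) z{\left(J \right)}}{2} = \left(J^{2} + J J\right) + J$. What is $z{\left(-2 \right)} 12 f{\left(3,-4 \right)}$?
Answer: $720$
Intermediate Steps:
$z{\left(J \right)} = - 4 J^{2} - 2 J$ ($z{\left(J \right)} = - 2 \left(\left(J^{2} + J J\right) + J\right) = - 2 \left(\left(J^{2} + J^{2}\right) + J\right) = - 2 \left(2 J^{2} + J\right) = - 2 \left(J + 2 J^{2}\right) = - 4 J^{2} - 2 J$)
$f{\left(E,X \right)} = -1 + X$ ($f{\left(E,X \right)} = X - 1 = -1 + X$)
$z{\left(-2 \right)} 12 f{\left(3,-4 \right)} = \left(-2\right) \left(-2\right) \left(1 + 2 \left(-2\right)\right) 12 \left(-1 - 4\right) = \left(-2\right) \left(-2\right) \left(1 - 4\right) 12 \left(-5\right) = \left(-2\right) \left(-2\right) \left(-3\right) 12 \left(-5\right) = \left(-12\right) 12 \left(-5\right) = \left(-144\right) \left(-5\right) = 720$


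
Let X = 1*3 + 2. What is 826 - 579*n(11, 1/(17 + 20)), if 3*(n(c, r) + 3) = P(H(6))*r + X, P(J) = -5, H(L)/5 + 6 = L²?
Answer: 60091/37 ≈ 1624.1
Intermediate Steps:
H(L) = -30 + 5*L²
X = 5 (X = 3 + 2 = 5)
n(c, r) = -4/3 - 5*r/3 (n(c, r) = -3 + (-5*r + 5)/3 = -3 + (5 - 5*r)/3 = -3 + (5/3 - 5*r/3) = -4/3 - 5*r/3)
826 - 579*n(11, 1/(17 + 20)) = 826 - 579*(-4/3 - 5/(3*(17 + 20))) = 826 - 579*(-4/3 - 5/3/37) = 826 - 579*(-4/3 - 5/3*1/37) = 826 - 579*(-4/3 - 5/111) = 826 - 579*(-51/37) = 826 + 29529/37 = 60091/37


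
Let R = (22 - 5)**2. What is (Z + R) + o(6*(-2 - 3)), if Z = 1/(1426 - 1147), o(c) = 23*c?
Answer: -111878/279 ≈ -401.00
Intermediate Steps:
R = 289 (R = 17**2 = 289)
Z = 1/279 ≈ 0.0035842
(Z + R) + o(6*(-2 - 3)) = (1/279 + 289) + 23*(6*(-2 - 3)) = 80632/279 + 23*(6*(-5)) = 80632/279 + 23*(-30) = 80632/279 - 690 = -111878/279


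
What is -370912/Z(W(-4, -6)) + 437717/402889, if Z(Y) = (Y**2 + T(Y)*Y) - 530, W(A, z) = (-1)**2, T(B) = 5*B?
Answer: 37416432119/52778459 ≈ 708.93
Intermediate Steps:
W(A, z) = 1
Z(Y) = -530 + 6*Y**2 (Z(Y) = (Y**2 + (5*Y)*Y) - 530 = (Y**2 + 5*Y**2) - 530 = 6*Y**2 - 530 = -530 + 6*Y**2)
-370912/Z(W(-4, -6)) + 437717/402889 = -370912/(-530 + 6*1**2) + 437717/402889 = -370912/(-530 + 6*1) + 437717*(1/402889) = -370912/(-530 + 6) + 437717/402889 = -370912/(-524) + 437717/402889 = -370912*(-1/524) + 437717/402889 = 92728/131 + 437717/402889 = 37416432119/52778459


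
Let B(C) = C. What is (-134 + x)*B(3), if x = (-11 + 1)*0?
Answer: -402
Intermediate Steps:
x = 0 (x = -10*0 = 0)
(-134 + x)*B(3) = (-134 + 0)*3 = -134*3 = -402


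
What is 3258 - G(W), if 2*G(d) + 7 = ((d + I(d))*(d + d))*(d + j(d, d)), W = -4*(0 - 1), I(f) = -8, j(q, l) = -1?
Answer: 6619/2 ≈ 3309.5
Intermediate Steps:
W = 4 (W = -4*(-1) = 4)
G(d) = -7/2 + d*(-1 + d)*(-8 + d) (G(d) = -7/2 + (((d - 8)*(d + d))*(d - 1))/2 = -7/2 + (((-8 + d)*(2*d))*(-1 + d))/2 = -7/2 + ((2*d*(-8 + d))*(-1 + d))/2 = -7/2 + (2*d*(-1 + d)*(-8 + d))/2 = -7/2 + d*(-1 + d)*(-8 + d))
3258 - G(W) = 3258 - (-7/2 + 4**3 - 9*4**2 + 8*4) = 3258 - (-7/2 + 64 - 9*16 + 32) = 3258 - (-7/2 + 64 - 144 + 32) = 3258 - 1*(-103/2) = 3258 + 103/2 = 6619/2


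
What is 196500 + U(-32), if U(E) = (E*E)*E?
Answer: 163732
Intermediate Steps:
U(E) = E³ (U(E) = E²*E = E³)
196500 + U(-32) = 196500 + (-32)³ = 196500 - 32768 = 163732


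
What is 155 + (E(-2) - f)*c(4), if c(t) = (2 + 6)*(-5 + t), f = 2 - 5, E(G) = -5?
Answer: 171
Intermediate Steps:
f = -3
c(t) = -40 + 8*t (c(t) = 8*(-5 + t) = -40 + 8*t)
155 + (E(-2) - f)*c(4) = 155 + (-5 - 1*(-3))*(-40 + 8*4) = 155 + (-5 + 3)*(-40 + 32) = 155 - 2*(-8) = 155 + 16 = 171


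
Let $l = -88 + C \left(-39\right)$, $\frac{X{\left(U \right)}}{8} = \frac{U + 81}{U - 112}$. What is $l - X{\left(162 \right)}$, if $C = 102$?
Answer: $- \frac{102622}{25} \approx -4104.9$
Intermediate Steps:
$X{\left(U \right)} = \frac{8 \left(81 + U\right)}{-112 + U}$ ($X{\left(U \right)} = 8 \frac{U + 81}{U - 112} = 8 \frac{81 + U}{-112 + U} = \frac{8 \left(81 + U\right)}{-112 + U}$)
$l = -4066$ ($l = -88 + 102 \left(-39\right) = -88 - 3978 = -4066$)
$l - X{\left(162 \right)} = -4066 - \frac{8 \left(81 + 162\right)}{-112 + 162} = -4066 - 8 \cdot \frac{1}{50} \cdot 243 = -4066 - \frac{972}{25} = - \frac{102622}{25}$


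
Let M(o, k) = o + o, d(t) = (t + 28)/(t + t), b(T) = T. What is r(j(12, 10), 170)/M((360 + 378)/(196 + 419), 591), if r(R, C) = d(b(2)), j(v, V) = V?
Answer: 25/8 ≈ 3.1250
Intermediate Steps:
d(t) = (28 + t)/(2*t) (d(t) = (28 + t)/((2*t)) = (28 + t)*(1/(2*t)) = (28 + t)/(2*t))
M(o, k) = 2*o
r(R, C) = 15/2 (r(R, C) = (½)*(28 + 2)/2 = (½)*(½)*30 = 15/2)
r(j(12, 10), 170)/M((360 + 378)/(196 + 419), 591) = 15/(2*((2*((360 + 378)/(196 + 419))))) = 15/(2*((2*(738/615)))) = 15/(2*((2*(738*(1/615))))) = 15/(2*((2*(6/5)))) = 15/(2*(12/5)) = (15/2)*(5/12) = 25/8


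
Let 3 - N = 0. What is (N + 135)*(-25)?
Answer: -3450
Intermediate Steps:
N = 3 (N = 3 - 1*0 = 3 + 0 = 3)
(N + 135)*(-25) = (3 + 135)*(-25) = 138*(-25) = -3450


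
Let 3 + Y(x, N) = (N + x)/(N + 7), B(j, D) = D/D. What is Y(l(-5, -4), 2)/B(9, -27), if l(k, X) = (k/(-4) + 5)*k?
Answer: -25/4 ≈ -6.2500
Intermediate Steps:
B(j, D) = 1
l(k, X) = k*(5 - k/4) (l(k, X) = (k*(-¼) + 5)*k = (-k/4 + 5)*k = (5 - k/4)*k = k*(5 - k/4))
Y(x, N) = -3 + (N + x)/(7 + N) (Y(x, N) = -3 + (N + x)/(N + 7) = -3 + (N + x)/(7 + N))
Y(l(-5, -4), 2)/B(9, -27) = ((-21 + (¼)*(-5)*(20 - 1*(-5)) - 2*2)/(7 + 2))/1 = ((-21 + (¼)*(-5)*(20 + 5) - 4)/9)*1 = ((-21 + (¼)*(-5)*25 - 4)/9)*1 = ((-21 - 125/4 - 4)/9)*1 = ((⅑)*(-225/4))*1 = -25/4*1 = -25/4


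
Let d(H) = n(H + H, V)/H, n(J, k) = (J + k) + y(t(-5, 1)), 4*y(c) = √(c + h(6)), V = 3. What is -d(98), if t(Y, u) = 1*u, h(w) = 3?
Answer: -57/28 ≈ -2.0357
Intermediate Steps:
t(Y, u) = u
y(c) = √(3 + c)/4 (y(c) = √(c + 3)/4 = √(3 + c)/4)
n(J, k) = ½ + J + k (n(J, k) = (J + k) + √(3 + 1)/4 = (J + k) + √4/4 = (J + k) + (¼)*2 = (J + k) + ½ = ½ + J + k)
d(H) = (7/2 + 2*H)/H (d(H) = (½ + (H + H) + 3)/H = (½ + 2*H + 3)/H = (7/2 + 2*H)/H)
-d(98) = -(2 + (7/2)/98) = -(2 + (7/2)*(1/98)) = -(2 + 1/28) = -1*57/28 = -57/28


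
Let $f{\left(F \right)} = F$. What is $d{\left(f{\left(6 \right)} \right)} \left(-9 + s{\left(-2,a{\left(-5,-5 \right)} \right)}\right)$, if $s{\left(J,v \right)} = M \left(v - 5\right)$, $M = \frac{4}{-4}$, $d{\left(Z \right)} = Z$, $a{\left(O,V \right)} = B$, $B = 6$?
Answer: $-60$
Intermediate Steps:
$a{\left(O,V \right)} = 6$
$M = -1$ ($M = 4 \left(- \frac{1}{4}\right) = -1$)
$s{\left(J,v \right)} = 5 - v$ ($s{\left(J,v \right)} = - (v - 5) = - (-5 + v) = 5 - v$)
$d{\left(f{\left(6 \right)} \right)} \left(-9 + s{\left(-2,a{\left(-5,-5 \right)} \right)}\right) = 6 \left(-9 + \left(5 - 6\right)\right) = 6 \left(-9 - 1\right) = 6 \left(-10\right) = -60$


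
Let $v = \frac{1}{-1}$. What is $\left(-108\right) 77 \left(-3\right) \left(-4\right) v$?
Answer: $99792$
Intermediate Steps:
$v = -1$
$\left(-108\right) 77 \left(-3\right) \left(-4\right) v = \left(-108\right) 77 \left(-3\right) \left(-4\right) \left(-1\right) = - 8316 \cdot 12 \left(-1\right) = \left(-8316\right) \left(-12\right) = 99792$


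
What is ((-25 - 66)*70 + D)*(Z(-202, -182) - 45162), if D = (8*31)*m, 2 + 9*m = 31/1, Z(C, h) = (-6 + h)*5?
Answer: 2311462076/9 ≈ 2.5683e+8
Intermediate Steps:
Z(C, h) = -30 + 5*h
m = 29/9 (m = -2/9 + (31/1)/9 = -2/9 + (31*1)/9 = -2/9 + (⅑)*31 = -2/9 + 31/9 = 29/9 ≈ 3.2222)
D = 7192/9 (D = (8*31)*(29/9) = 248*(29/9) = 7192/9 ≈ 799.11)
((-25 - 66)*70 + D)*(Z(-202, -182) - 45162) = ((-25 - 66)*70 + 7192/9)*((-30 + 5*(-182)) - 45162) = (-91*70 + 7192/9)*((-30 - 910) - 45162) = (-6370 + 7192/9)*(-940 - 45162) = -50138/9*(-46102) = 2311462076/9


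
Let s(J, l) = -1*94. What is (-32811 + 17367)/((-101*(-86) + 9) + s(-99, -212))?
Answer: -5148/2867 ≈ -1.7956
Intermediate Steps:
s(J, l) = -94
(-32811 + 17367)/((-101*(-86) + 9) + s(-99, -212)) = (-32811 + 17367)/((-101*(-86) + 9) - 94) = -15444/((8686 + 9) - 94) = -15444/(8695 - 94) = -15444/8601 = -15444*1/8601 = -5148/2867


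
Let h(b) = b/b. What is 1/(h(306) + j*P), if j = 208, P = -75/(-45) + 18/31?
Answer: 93/43565 ≈ 0.0021347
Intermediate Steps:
h(b) = 1
P = 209/93 (P = -75*(-1/45) + 18*(1/31) = 5/3 + 18/31 = 209/93 ≈ 2.2473)
1/(h(306) + j*P) = 1/(1 + 208*(209/93)) = 1/(1 + 43472/93) = 1/(43565/93) = 93/43565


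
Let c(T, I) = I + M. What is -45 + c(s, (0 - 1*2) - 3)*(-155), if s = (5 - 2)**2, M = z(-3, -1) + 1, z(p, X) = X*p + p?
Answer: 575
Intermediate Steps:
z(p, X) = p + X*p
M = 1 (M = -3*(1 - 1) + 1 = -3*0 + 1 = 0 + 1 = 1)
s = 9 (s = 3**2 = 9)
c(T, I) = 1 + I (c(T, I) = I + 1 = 1 + I)
-45 + c(s, (0 - 1*2) - 3)*(-155) = -45 + (1 + ((0 - 1*2) - 3))*(-155) = -45 + (1 + ((0 - 2) - 3))*(-155) = -45 + (1 + (-2 - 3))*(-155) = -45 + (1 - 5)*(-155) = -45 - 4*(-155) = -45 + 620 = 575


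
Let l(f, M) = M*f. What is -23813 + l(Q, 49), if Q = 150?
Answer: -16463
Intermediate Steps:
-23813 + l(Q, 49) = -23813 + 49*150 = -23813 + 7350 = -16463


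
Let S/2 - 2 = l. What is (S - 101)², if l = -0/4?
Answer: 9409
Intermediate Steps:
l = 0 (l = -0/4 = -35*0 = 0)
S = 4 (S = 4 + 2*0 = 4 + 0 = 4)
(S - 101)² = (4 - 101)² = (-97)² = 9409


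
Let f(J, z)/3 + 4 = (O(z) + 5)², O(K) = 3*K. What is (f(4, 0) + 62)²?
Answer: 15625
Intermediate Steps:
f(J, z) = -12 + 3*(5 + 3*z)² (f(J, z) = -12 + 3*(3*z + 5)² = -12 + 3*(5 + 3*z)²)
(f(4, 0) + 62)² = ((-12 + 3*(5 + 3*0)²) + 62)² = ((-12 + 3*(5 + 0)²) + 62)² = ((-12 + 3*5²) + 62)² = ((-12 + 3*25) + 62)² = ((-12 + 75) + 62)² = (63 + 62)² = 125² = 15625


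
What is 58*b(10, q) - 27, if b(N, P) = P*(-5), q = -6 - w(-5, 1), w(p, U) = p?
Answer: 263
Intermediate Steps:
q = -1 (q = -6 - 1*(-5) = -6 + 5 = -1)
b(N, P) = -5*P
58*b(10, q) - 27 = 58*(-5*(-1)) - 27 = 58*5 - 27 = 290 - 27 = 263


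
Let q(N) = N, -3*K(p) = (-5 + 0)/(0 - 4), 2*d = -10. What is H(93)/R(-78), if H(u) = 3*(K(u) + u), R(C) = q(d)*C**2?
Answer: -1111/121680 ≈ -0.0091305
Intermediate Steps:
d = -5 (d = (1/2)*(-10) = -5)
K(p) = -5/12 (K(p) = -(-5 + 0)/(3*(0 - 4)) = -(-5)/(3*(-4)) = -(-5)*(-1)/(3*4) = -1/3*5/4 = -5/12)
R(C) = -5*C**2
H(u) = -5/4 + 3*u (H(u) = 3*(-5/12 + u) = -5/4 + 3*u)
H(93)/R(-78) = (-5/4 + 3*93)/((-5*(-78)**2)) = (-5/4 + 279)/((-5*6084)) = (1111/4)/(-30420) = (1111/4)*(-1/30420) = -1111/121680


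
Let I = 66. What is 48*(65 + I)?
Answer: 6288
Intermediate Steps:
48*(65 + I) = 48*(65 + 66) = 48*131 = 6288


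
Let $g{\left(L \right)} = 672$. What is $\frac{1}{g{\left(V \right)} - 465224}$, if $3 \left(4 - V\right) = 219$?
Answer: $- \frac{1}{464552} \approx -2.1526 \cdot 10^{-6}$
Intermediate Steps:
$V = -69$ ($V = 4 - 73 = -69$)
$\frac{1}{g{\left(V \right)} - 465224} = \frac{1}{672 - 465224} = \frac{1}{-464552} = - \frac{1}{464552}$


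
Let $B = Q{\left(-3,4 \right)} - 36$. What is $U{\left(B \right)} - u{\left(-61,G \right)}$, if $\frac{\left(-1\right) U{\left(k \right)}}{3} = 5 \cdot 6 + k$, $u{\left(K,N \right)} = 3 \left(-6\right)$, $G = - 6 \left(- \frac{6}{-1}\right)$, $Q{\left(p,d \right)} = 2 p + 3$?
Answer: $45$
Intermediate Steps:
$Q{\left(p,d \right)} = 3 + 2 p$
$B = -39$ ($B = \left(3 + 2 \left(-3\right)\right) - 36 = \left(3 - 6\right) - 36 = -3 - 36 = -39$)
$G = -36$ ($G = - 6 \left(\left(-6\right) \left(-1\right)\right) = \left(-6\right) 6 = -36$)
$u{\left(K,N \right)} = -18$
$U{\left(k \right)} = -90 - 3 k$ ($U{\left(k \right)} = - 3 \left(5 \cdot 6 + k\right) = - 3 \left(30 + k\right) = -90 - 3 k$)
$U{\left(B \right)} - u{\left(-61,G \right)} = \left(-90 - -117\right) - -18 = \left(-90 + 117\right) + 18 = 27 + 18 = 45$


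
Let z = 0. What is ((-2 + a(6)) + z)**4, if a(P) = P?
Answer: 256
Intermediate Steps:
((-2 + a(6)) + z)**4 = ((-2 + 6) + 0)**4 = (4 + 0)**4 = 4**4 = 256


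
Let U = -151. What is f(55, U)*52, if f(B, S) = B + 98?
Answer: 7956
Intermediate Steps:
f(B, S) = 98 + B
f(55, U)*52 = (98 + 55)*52 = 153*52 = 7956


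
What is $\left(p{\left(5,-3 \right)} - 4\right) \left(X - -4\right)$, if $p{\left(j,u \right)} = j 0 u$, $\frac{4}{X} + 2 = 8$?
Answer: $- \frac{56}{3} \approx -18.667$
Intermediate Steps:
$X = \frac{2}{3}$ ($X = \frac{4}{-2 + 8} = \frac{4}{6} = 4 \cdot \frac{1}{6} = \frac{2}{3} \approx 0.66667$)
$p{\left(j,u \right)} = 0$ ($p{\left(j,u \right)} = 0 u = 0$)
$\left(p{\left(5,-3 \right)} - 4\right) \left(X - -4\right) = \left(0 - 4\right) \left(\frac{2}{3} - -4\right) = - 4 \left(\frac{2}{3} + 4\right) = \left(-4\right) \frac{14}{3} = - \frac{56}{3}$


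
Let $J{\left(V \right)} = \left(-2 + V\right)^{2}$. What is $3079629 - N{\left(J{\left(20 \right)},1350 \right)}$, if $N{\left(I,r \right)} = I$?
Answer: $3079305$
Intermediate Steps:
$3079629 - N{\left(J{\left(20 \right)},1350 \right)} = 3079629 - \left(-2 + 20\right)^{2} = 3079629 - 18^{2} = 3079629 - 324 = 3079305$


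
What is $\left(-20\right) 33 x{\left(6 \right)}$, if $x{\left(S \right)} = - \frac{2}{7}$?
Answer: $\frac{1320}{7} \approx 188.57$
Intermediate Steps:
$x{\left(S \right)} = - \frac{2}{7}$ ($x{\left(S \right)} = \left(-2\right) \frac{1}{7} = - \frac{2}{7}$)
$\left(-20\right) 33 x{\left(6 \right)} = \left(-20\right) 33 \left(- \frac{2}{7}\right) = \left(-660\right) \left(- \frac{2}{7}\right) = \frac{1320}{7}$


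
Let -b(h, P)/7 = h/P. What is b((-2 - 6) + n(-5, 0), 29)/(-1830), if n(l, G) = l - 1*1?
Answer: -49/26535 ≈ -0.0018466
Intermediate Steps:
n(l, G) = -1 + l (n(l, G) = l - 1 = -1 + l)
b(h, P) = -7*h/P
b((-2 - 6) + n(-5, 0), 29)/(-1830) = (-7*((-2 - 6) + (-1 - 5))/29)/(-1830) = -(-7)*(-8 - 6)/(1830*29) = -(-7)*(-14)/(1830*29) = -1/1830*98/29 = -49/26535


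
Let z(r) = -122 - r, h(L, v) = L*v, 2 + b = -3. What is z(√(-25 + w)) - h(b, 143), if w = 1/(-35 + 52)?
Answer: 593 - 2*I*√1802/17 ≈ 593.0 - 4.9941*I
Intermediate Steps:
w = 1/17 ≈ 0.058824
b = -5 (b = -2 - 3 = -5)
z(√(-25 + w)) - h(b, 143) = (-122 - √(-25 + 1/17)) - (-5)*143 = (-122 - √(-424/17)) - 1*(-715) = (-122 - 2*I*√1802/17) + 715 = 593 - 2*I*√1802/17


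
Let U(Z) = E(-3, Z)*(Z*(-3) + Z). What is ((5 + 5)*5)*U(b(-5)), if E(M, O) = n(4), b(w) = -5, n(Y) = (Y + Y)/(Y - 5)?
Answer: -4000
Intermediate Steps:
n(Y) = 2*Y/(-5 + Y) (n(Y) = (2*Y)/(-5 + Y) = 2*Y/(-5 + Y))
E(M, O) = -8 (E(M, O) = 2*4/(-5 + 4) = 2*4/(-1) = 2*4*(-1) = -8)
U(Z) = 16*Z (U(Z) = -8*(Z*(-3) + Z) = -8*(-3*Z + Z) = -(-16)*Z = 16*Z)
((5 + 5)*5)*U(b(-5)) = ((5 + 5)*5)*(16*(-5)) = (10*5)*(-80) = 50*(-80) = -4000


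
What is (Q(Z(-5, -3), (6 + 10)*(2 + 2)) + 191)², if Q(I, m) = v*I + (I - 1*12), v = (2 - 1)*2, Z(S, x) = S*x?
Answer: 50176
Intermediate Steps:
v = 2 (v = 1*2 = 2)
Q(I, m) = -12 + 3*I (Q(I, m) = 2*I + (I - 1*12) = 2*I + (I - 12) = 2*I + (-12 + I) = -12 + 3*I)
(Q(Z(-5, -3), (6 + 10)*(2 + 2)) + 191)² = ((-12 + 3*(-5*(-3))) + 191)² = ((-12 + 3*15) + 191)² = ((-12 + 45) + 191)² = (33 + 191)² = 224² = 50176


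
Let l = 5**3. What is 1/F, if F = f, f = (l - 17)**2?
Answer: 1/11664 ≈ 8.5734e-5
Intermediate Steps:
l = 125
f = 11664 (f = (125 - 17)**2 = 108**2 = 11664)
F = 11664
1/F = 1/11664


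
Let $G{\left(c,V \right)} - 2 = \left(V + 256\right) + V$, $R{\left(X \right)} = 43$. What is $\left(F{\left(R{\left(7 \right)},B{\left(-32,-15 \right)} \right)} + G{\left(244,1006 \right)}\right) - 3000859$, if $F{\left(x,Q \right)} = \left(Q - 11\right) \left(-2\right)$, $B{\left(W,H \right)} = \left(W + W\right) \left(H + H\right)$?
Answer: $-3002407$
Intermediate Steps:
$B{\left(W,H \right)} = 4 H W$ ($B{\left(W,H \right)} = 2 W 2 H = 4 H W$)
$G{\left(c,V \right)} = 258 + 2 V$ ($G{\left(c,V \right)} = 2 + \left(\left(V + 256\right) + V\right) = 2 + \left(\left(256 + V\right) + V\right) = 2 + \left(256 + 2 V\right) = 258 + 2 V$)
$F{\left(x,Q \right)} = 22 - 2 Q$ ($F{\left(x,Q \right)} = \left(-11 + Q\right) \left(-2\right) = 22 - 2 Q$)
$\left(F{\left(R{\left(7 \right)},B{\left(-32,-15 \right)} \right)} + G{\left(244,1006 \right)}\right) - 3000859 = \left(\left(22 - 2 \cdot 4 \left(-15\right) \left(-32\right)\right) + \left(258 + 2 \cdot 1006\right)\right) - 3000859 = \left(\left(22 - 3840\right) + \left(258 + 2012\right)\right) - 3000859 = \left(\left(22 - 3840\right) + 2270\right) - 3000859 = \left(-3818 + 2270\right) - 3000859 = -1548 - 3000859 = -3002407$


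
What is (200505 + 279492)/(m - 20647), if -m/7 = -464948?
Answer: 479997/3233989 ≈ 0.14842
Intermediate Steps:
m = 3254636 (m = -7*(-464948) = 3254636)
(200505 + 279492)/(m - 20647) = (200505 + 279492)/(3254636 - 20647) = 479997/3233989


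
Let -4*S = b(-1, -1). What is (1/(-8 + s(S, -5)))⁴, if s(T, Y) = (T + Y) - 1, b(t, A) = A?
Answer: 256/9150625 ≈ 2.7976e-5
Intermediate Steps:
S = ¼ (S = -¼*(-1) = ¼ ≈ 0.25000)
s(T, Y) = -1 + T + Y
(1/(-8 + s(S, -5)))⁴ = (1/(-8 + (-1 + ¼ - 5)))⁴ = (1/(-8 - 23/4))⁴ = (1/(-55/4))⁴ = (-4/55)⁴ = 256/9150625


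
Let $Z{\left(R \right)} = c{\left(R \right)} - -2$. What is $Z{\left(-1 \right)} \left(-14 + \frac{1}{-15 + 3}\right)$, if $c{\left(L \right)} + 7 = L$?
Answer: $\frac{169}{2} \approx 84.5$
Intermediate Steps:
$c{\left(L \right)} = -7 + L$
$Z{\left(R \right)} = -5 + R$ ($Z{\left(R \right)} = \left(-7 + R\right) - -2 = \left(-7 + R\right) + 2 = -5 + R$)
$Z{\left(-1 \right)} \left(-14 + \frac{1}{-15 + 3}\right) = \left(-5 - 1\right) \left(-14 + \frac{1}{-15 + 3}\right) = - 6 \left(-14 + \frac{1}{-12}\right) = - 6 \left(-14 - \frac{1}{12}\right) = \left(-6\right) \left(- \frac{169}{12}\right) = \frac{169}{2}$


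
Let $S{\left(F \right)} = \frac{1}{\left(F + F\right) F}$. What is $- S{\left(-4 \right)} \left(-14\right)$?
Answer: $\frac{7}{16} \approx 0.4375$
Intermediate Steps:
$S{\left(F \right)} = \frac{1}{2 F^{2}}$ ($S{\left(F \right)} = \frac{1}{2 F F} = \frac{\frac{1}{2} \frac{1}{F}}{F} = \frac{1}{2 F^{2}}$)
$- S{\left(-4 \right)} \left(-14\right) = - \frac{1}{2 \cdot 16} \left(-14\right) = \left(-1\right) \frac{1}{32} \left(-14\right) = \left(- \frac{1}{32}\right) \left(-14\right) = \frac{7}{16}$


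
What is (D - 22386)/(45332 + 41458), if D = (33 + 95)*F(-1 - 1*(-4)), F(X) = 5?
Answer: -10873/43395 ≈ -0.25056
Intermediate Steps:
D = 640 (D = (33 + 95)*5 = 128*5 = 640)
(D - 22386)/(45332 + 41458) = (640 - 22386)/(45332 + 41458) = -21746/86790 = -21746*1/86790 = -10873/43395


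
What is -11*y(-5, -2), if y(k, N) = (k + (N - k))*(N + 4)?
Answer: 44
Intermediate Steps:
y(k, N) = N*(4 + N)
-11*y(-5, -2) = -(-22)*(4 - 2) = -(-22)*2 = -11*(-4) = 44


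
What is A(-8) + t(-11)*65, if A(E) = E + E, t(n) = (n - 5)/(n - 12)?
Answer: 672/23 ≈ 29.217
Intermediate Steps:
t(n) = (-5 + n)/(-12 + n)
A(E) = 2*E
A(-8) + t(-11)*65 = 2*(-8) + ((-5 - 11)/(-12 - 11))*65 = -16 + (-16/(-23))*65 = -16 - 1/23*(-16)*65 = -16 + (16/23)*65 = -16 + 1040/23 = 672/23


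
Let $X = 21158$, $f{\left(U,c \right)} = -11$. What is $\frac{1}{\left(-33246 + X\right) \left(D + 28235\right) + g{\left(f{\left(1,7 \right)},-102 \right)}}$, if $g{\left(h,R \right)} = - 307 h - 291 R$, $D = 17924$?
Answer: $- \frac{1}{557936933} \approx -1.7923 \cdot 10^{-9}$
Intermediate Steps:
$\frac{1}{\left(-33246 + X\right) \left(D + 28235\right) + g{\left(f{\left(1,7 \right)},-102 \right)}} = \frac{1}{\left(-33246 + 21158\right) \left(17924 + 28235\right) - -33059} = \frac{1}{\left(-12088\right) 46159 + \left(3377 + 29682\right)} = \frac{1}{-557969992 + 33059} = \frac{1}{-557936933} = - \frac{1}{557936933}$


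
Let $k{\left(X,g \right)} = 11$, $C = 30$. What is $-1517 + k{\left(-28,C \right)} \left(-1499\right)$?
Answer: $-18006$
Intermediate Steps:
$-1517 + k{\left(-28,C \right)} \left(-1499\right) = -1517 + 11 \left(-1499\right) = -1517 - 16489 = -18006$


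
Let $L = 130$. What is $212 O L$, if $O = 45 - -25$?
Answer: $1929200$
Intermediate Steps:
$O = 70$ ($O = 45 + 25 = 70$)
$212 O L = 212 \cdot 70 \cdot 130 = 14840 \cdot 130 = 1929200$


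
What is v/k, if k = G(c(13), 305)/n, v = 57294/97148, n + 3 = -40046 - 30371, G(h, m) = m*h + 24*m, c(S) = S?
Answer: -201732174/54815759 ≈ -3.6802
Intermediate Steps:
G(h, m) = 24*m + h*m (G(h, m) = h*m + 24*m = 24*m + h*m)
n = -70420 (n = -3 + (-40046 - 30371) = -3 - 70417 = -70420)
v = 28647/48574 (v = 57294*(1/97148) = 28647/48574 ≈ 0.58976)
k = -2257/14084 (k = (305*(24 + 13))/(-70420) = (305*37)*(-1/70420) = 11285*(-1/70420) = -2257/14084 ≈ -0.16025)
v/k = 28647/(48574*(-2257/14084)) = (28647/48574)*(-14084/2257) = -201732174/54815759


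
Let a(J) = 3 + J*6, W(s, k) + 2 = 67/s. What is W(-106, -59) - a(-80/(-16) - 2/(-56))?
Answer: -13299/371 ≈ -35.846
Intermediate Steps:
W(s, k) = -2 + 67/s
a(J) = 3 + 6*J
W(-106, -59) - a(-80/(-16) - 2/(-56)) = (-2 + 67/(-106)) - (3 + 6*(-80/(-16) - 2/(-56))) = (-2 + 67*(-1/106)) - (3 + 6*(-80*(-1/16) - 2*(-1/56))) = (-2 - 67/106) - (3 + 6*(5 + 1/28)) = -279/106 - (3 + 6*(141/28)) = -279/106 - (3 + 423/14) = -279/106 - 1*465/14 = -279/106 - 465/14 = -13299/371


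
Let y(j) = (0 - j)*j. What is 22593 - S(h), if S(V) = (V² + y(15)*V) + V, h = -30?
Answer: 14973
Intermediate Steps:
y(j) = -j² (y(j) = (-j)*j = -j²)
S(V) = V² - 224*V (S(V) = (V² + (-1*15²)*V) + V = (V² + (-1*225)*V) + V = (V² - 225*V) + V = V² - 224*V)
22593 - S(h) = 22593 - (-30)*(-224 - 30) = 22593 - (-30)*(-254) = 22593 - 1*7620 = 22593 - 7620 = 14973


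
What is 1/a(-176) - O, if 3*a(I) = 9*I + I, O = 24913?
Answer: -43846883/1760 ≈ -24913.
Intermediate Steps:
a(I) = 10*I/3 (a(I) = (9*I + I)/3 = (10*I)/3 = 10*I/3)
1/a(-176) - O = 1/((10/3)*(-176)) - 1*24913 = 1/(-1760/3) - 24913 = -3/1760 - 24913 = -43846883/1760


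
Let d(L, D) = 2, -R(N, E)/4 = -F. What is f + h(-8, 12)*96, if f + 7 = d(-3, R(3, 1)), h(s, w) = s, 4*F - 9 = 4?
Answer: -773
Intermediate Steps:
F = 13/4 (F = 9/4 + (¼)*4 = 9/4 + 1 = 13/4 ≈ 3.2500)
R(N, E) = 13 (R(N, E) = -(-4)*13/4 = -4*(-13/4) = 13)
f = -5 (f = -7 + 2 = -5)
f + h(-8, 12)*96 = -5 - 8*96 = -5 - 768 = -773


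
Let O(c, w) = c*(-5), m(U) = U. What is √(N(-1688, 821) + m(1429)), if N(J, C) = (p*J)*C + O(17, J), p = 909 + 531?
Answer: 8*I*√31181559 ≈ 44672.0*I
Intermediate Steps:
O(c, w) = -5*c
p = 1440
N(J, C) = -85 + 1440*C*J (N(J, C) = (1440*J)*C - 5*17 = 1440*C*J - 85 = -85 + 1440*C*J)
√(N(-1688, 821) + m(1429)) = √((-85 + 1440*821*(-1688)) + 1429) = √((-85 - 1995621120) + 1429) = √(-1995621205 + 1429) = √(-1995619776) = 8*I*√31181559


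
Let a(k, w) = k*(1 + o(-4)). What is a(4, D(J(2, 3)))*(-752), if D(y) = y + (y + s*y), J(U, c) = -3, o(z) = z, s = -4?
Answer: 9024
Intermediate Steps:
D(y) = -2*y (D(y) = y + (y - 4*y) = y - 3*y = -2*y)
a(k, w) = -3*k (a(k, w) = k*(1 - 4) = k*(-3) = -3*k)
a(4, D(J(2, 3)))*(-752) = -3*4*(-752) = -12*(-752) = 9024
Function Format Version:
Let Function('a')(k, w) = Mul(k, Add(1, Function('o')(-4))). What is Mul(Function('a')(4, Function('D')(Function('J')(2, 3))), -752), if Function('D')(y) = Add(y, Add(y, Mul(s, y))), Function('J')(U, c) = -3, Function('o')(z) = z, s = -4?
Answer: 9024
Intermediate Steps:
Function('D')(y) = Mul(-2, y) (Function('D')(y) = Add(y, Add(y, Mul(-4, y))) = Add(y, Mul(-3, y)) = Mul(-2, y))
Function('a')(k, w) = Mul(-3, k) (Function('a')(k, w) = Mul(k, Add(1, -4)) = Mul(k, -3) = Mul(-3, k))
Mul(Function('a')(4, Function('D')(Function('J')(2, 3))), -752) = Mul(Mul(-3, 4), -752) = Mul(-12, -752) = 9024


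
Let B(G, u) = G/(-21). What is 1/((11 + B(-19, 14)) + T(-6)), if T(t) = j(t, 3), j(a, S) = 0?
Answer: 21/250 ≈ 0.084000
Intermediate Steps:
B(G, u) = -G/21 (B(G, u) = G*(-1/21) = -G/21)
T(t) = 0
1/((11 + B(-19, 14)) + T(-6)) = 1/((11 - 1/21*(-19)) + 0) = 1/((11 + 19/21) + 0) = 1/(250/21 + 0) = 1/(250/21) = 21/250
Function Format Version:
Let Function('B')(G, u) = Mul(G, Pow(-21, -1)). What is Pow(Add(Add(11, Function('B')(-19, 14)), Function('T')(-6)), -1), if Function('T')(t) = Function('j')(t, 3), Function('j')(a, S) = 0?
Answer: Rational(21, 250) ≈ 0.084000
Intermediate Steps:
Function('B')(G, u) = Mul(Rational(-1, 21), G) (Function('B')(G, u) = Mul(G, Rational(-1, 21)) = Mul(Rational(-1, 21), G))
Function('T')(t) = 0
Pow(Add(Add(11, Function('B')(-19, 14)), Function('T')(-6)), -1) = Pow(Add(Add(11, Mul(Rational(-1, 21), -19)), 0), -1) = Pow(Add(Add(11, Rational(19, 21)), 0), -1) = Pow(Add(Rational(250, 21), 0), -1) = Pow(Rational(250, 21), -1) = Rational(21, 250)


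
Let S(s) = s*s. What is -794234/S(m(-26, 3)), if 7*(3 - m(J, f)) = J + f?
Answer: -19458733/968 ≈ -20102.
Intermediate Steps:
m(J, f) = 3 - J/7 - f/7 (m(J, f) = 3 - (J + f)/7 = 3 + (-J/7 - f/7) = 3 - J/7 - f/7)
S(s) = s²
-794234/S(m(-26, 3)) = -794234/(3 - ⅐*(-26) - ⅐*3)² = -794234/(3 + 26/7 - 3/7)² = -794234/((44/7)²) = -794234/1936/49 = -794234*49/1936 = -19458733/968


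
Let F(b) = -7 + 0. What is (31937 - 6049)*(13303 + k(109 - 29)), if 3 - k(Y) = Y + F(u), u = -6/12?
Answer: 342575904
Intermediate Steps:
u = -½ (u = -6*1/12 = -½ ≈ -0.50000)
F(b) = -7
k(Y) = 10 - Y (k(Y) = 3 - (Y - 7) = 3 - (-7 + Y) = 3 + (7 - Y) = 10 - Y)
(31937 - 6049)*(13303 + k(109 - 29)) = (31937 - 6049)*(13303 + (10 - (109 - 29))) = 25888*(13303 + (10 - 1*80)) = 25888*(13303 + (10 - 80)) = 25888*(13303 - 70) = 25888*13233 = 342575904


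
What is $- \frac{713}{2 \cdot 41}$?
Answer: $- \frac{713}{82} \approx -8.6951$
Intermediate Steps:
$- \frac{713}{2 \cdot 41} = - \frac{713}{82}$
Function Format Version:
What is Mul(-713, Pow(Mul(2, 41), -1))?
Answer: Rational(-713, 82) ≈ -8.6951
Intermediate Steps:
Mul(-713, Pow(Mul(2, 41), -1)) = Mul(-713, Pow(82, -1)) = Mul(-713, Rational(1, 82)) = Rational(-713, 82)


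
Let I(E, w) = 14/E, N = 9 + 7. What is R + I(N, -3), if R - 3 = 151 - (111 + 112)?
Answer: -545/8 ≈ -68.125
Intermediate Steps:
R = -69 (R = 3 + (151 - (111 + 112)) = 3 + (151 - 1*223) = 3 + (151 - 223) = 3 - 72 = -69)
N = 16
R + I(N, -3) = -69 + 14/16 = -69 + 14*(1/16) = -69 + 7/8 = -545/8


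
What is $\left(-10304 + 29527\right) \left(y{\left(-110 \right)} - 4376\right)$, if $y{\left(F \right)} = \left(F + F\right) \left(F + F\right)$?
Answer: $846273352$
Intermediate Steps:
$y{\left(F \right)} = 4 F^{2}$ ($y{\left(F \right)} = 2 F 2 F = 4 F^{2}$)
$\left(-10304 + 29527\right) \left(y{\left(-110 \right)} - 4376\right) = \left(-10304 + 29527\right) \left(4 \left(-110\right)^{2} - 4376\right) = 19223 \left(4 \cdot 12100 - 4376\right) = 19223 \left(48400 - 4376\right) = 19223 \cdot 44024 = 846273352$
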